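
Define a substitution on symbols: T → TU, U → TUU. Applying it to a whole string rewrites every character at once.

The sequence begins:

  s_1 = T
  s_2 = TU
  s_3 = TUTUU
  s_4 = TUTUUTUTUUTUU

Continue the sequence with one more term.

TUTUUTUTUUTUUTUTUUTUTUUTUUTUTUUTUU

φ(TUTUUTUTUUTUU) expands symbol-by-symbol to TU TUU TU TUU TUU TU TUU TU TUU TUU TU TUU TUU; joining the 13 pieces gives the next term.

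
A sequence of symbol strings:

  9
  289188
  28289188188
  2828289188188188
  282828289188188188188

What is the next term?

28282828289188188188188188

s(k+1) = 28·s(k)·188, so each term gains 28 as a prefix and 188 as a suffix.
One more step from 282828289188188188188 gives the answer.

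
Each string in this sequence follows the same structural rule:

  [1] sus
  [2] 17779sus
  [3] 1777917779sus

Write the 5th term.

The strings grow by a fixed prefix 17779 each time.
From 1777917779sus, 2 further steps: 1777917779sus → 177791777917779sus → (answer).

17779177791777917779sus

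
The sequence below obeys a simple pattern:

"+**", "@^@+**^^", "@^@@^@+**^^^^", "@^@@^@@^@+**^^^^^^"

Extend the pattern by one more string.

Every step adds @^@ to the front and ^^ to the end of the previous string.
Applying this once more to @^@@^@@^@+**^^^^^^:

@^@@^@@^@@^@+**^^^^^^^^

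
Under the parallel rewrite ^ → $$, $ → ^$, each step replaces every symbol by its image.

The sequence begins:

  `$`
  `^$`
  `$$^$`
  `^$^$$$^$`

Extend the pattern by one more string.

$$^$$$^$^$^$$$^$

Expanding ^$^$$$^$: ^→$$, $→^$, ^→$$, $→^$, $→^$, $→^$, ^→$$, $→^$. Concatenated: $$ ^$ $$ ^$ ^$ ^$ $$ ^$.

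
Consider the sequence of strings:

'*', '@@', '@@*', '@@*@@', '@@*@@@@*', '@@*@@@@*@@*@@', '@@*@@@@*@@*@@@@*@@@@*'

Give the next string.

@@*@@@@*@@*@@@@*@@@@*@@*@@@@*@@*@@

From term 3 onward, concatenate the last term with the second-to-last: @@·* = @@*, @@*·@@ = @@*@@, …
So term 8 is @@*@@@@*@@*@@@@*@@@@*·@@*@@@@*@@*@@.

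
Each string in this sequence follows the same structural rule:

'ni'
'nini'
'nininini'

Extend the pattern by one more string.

Every step duplicates the string.
One more doubling of nininini gives the answer.

nininininininini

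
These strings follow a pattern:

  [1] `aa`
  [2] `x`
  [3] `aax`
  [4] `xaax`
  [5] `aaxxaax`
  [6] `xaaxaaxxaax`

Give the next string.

aaxxaaxxaaxaaxxaax

This is a Fibonacci-style word recurrence s(k) = s(k−2)·s(k−1): e.g. aa·x = aax.
So term 7 is aaxxaax·xaaxaaxxaax.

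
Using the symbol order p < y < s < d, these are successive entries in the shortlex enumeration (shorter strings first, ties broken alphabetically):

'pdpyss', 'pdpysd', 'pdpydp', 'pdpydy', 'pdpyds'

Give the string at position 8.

pdpspy

Advancing 3 positions from pdpyds through pdpyds → pdpydd → pdpspp reaches term 8.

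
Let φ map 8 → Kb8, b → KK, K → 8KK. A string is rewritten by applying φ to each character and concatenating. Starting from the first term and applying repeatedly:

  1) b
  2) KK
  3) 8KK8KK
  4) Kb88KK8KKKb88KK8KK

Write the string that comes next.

8KKKKKb8Kb88KK8KKKb88KK8KK8KKKKKb8Kb88KK8KKKb88KK8KK

Applying the rule to each of the 18 symbols of Kb88KK8KKKb88KK8KK gives the pieces 8KK KK Kb8 Kb8 8KK 8KK Kb8 8KK 8KK 8KK KK Kb8 Kb8 8KK 8KK Kb8 8KK 8KK, which concatenate to the answer.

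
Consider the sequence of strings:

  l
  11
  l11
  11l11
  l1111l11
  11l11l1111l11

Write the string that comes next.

l1111l1111l11l1111l11

Each term (from the third on) is the two preceding terms concatenated in order: term 3 = l·11 = l11.
So term 7 is l1111l11·11l11l1111l11.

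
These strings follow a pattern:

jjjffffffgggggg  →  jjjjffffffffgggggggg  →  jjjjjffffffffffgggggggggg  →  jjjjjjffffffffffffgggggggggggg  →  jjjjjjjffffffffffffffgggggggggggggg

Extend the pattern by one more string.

jjjjjjjjffffffffffffffffgggggggggggggggg

Reading off run lengths: j runs 3, 4, 5, 6, 7; f runs 6, 8, 10, 12, 14; g runs 6, 8, 10, 12, 14 — each is linear in n, where the shown terms are n = 2, 3, 4, 5, 6.
At n = 7 the blocks have lengths 8, 16, 16.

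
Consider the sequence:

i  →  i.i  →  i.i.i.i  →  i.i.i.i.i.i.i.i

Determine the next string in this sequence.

Each string is two copies of the previous one joined by '.'.
So the next term is two copies of i.i.i.i.i.i.i.i with '.' between the halves.

i.i.i.i.i.i.i.i.i.i.i.i.i.i.i.i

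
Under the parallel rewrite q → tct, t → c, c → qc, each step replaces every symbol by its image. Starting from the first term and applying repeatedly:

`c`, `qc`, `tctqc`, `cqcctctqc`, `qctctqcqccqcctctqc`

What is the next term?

Replace each of the 18 characters of qctctqcqccqcctctqc in place — tct qc c qc c tct qc tct qc qc tct qc qc c qc c tct qc — and concatenate.

tctqccqcctctqctctqcqctctqcqccqcctctqc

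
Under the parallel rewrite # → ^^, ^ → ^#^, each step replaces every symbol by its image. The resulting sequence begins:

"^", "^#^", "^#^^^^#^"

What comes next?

^#^^^^#^^#^^#^^#^^^^#^

Rewriting each symbol of ^#^^^^#^: ^→^#^, #→^^, ^→^#^, ^→^#^, ^→^#^, ^→^#^, #→^^, ^→^#^, which concatenates to ^#^ ^^ ^#^ ^#^ ^#^ ^#^ ^^ ^#^.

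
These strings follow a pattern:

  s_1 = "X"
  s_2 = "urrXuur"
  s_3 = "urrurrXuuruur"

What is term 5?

s(k+1) = urr·s(k)·uur, so each term gains urr as a prefix and uur as a suffix.
From urrurrXuuruur, 2 further steps: urrurrXuuruur → urrurrurrXuuruuruur → (answer).

urrurrurrurrXuuruuruuruur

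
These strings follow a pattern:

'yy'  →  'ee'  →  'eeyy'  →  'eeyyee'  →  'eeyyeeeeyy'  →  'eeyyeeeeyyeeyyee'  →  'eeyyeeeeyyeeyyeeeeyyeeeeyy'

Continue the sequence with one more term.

This is a Fibonacci-style word recurrence s(k) = s(k−1)·s(k−2): e.g. ee·yy = eeyy.
Continuing: eeyyeeeeyyeeyyeeeeyyeeeeyy · eeyyeeeeyyeeyyee gives term 8.

eeyyeeeeyyeeyyeeeeyyeeeeyyeeyyeeeeyyeeyyee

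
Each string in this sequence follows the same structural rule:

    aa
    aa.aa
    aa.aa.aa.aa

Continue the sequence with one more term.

Each string is two copies of the previous one joined by '.'.
Doubling aa.aa.aa.aa with '.' between the halves:

aa.aa.aa.aa.aa.aa.aa.aa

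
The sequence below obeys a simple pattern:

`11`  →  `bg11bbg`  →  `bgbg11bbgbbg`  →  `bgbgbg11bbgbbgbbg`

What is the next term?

s(k+1) = bg·s(k)·bbg, so each term gains bg as a prefix and bbg as a suffix.
One more step from bgbgbg11bbgbbgbbg gives the answer.

bgbgbgbg11bbgbbgbbgbbg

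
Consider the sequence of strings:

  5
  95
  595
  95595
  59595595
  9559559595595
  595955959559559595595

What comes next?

9559559595595595955959559559595595

Each term (from the third on) is the two preceding terms concatenated in order: term 3 = 5·95 = 595.
Continuing: 9559559595595 · 595955959559559595595 gives term 8.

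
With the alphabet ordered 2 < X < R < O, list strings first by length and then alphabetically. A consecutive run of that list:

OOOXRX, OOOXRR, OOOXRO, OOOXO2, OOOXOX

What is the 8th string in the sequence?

OOOR22

Continuing the enumeration 3 steps past OOOXOX: OOOXOX → OOOXOR → OOOXOO → (answer).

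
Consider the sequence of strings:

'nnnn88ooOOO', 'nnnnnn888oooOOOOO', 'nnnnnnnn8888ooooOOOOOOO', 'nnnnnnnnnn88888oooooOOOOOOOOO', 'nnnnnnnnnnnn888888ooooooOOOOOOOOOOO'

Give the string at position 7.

Each string has the form n^{2n+2} 8^{n+1} o^{n+1} O^{2n+1} (n = 1, 2, …).
At n = 7 the blocks have lengths 16, 8, 8, 15.

nnnnnnnnnnnnnnnn88888888ooooooooOOOOOOOOOOOOOOO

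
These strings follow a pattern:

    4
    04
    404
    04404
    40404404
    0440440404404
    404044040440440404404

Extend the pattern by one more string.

Each term (from the third on) is the two preceding terms concatenated in order: term 3 = 4·04 = 404.
Continuing: 0440440404404 · 404044040440440404404 gives term 8.

0440440404404404044040440440404404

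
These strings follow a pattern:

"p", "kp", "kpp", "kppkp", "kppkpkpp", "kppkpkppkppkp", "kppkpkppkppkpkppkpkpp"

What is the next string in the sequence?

From term 3 onward, concatenate the last term with the second-to-last: kp·p = kpp, kpp·kp = kppkp, …
Continuing: kppkpkppkppkpkppkpkpp · kppkpkppkppkp gives term 8.

kppkpkppkppkpkppkpkppkppkpkppkppkp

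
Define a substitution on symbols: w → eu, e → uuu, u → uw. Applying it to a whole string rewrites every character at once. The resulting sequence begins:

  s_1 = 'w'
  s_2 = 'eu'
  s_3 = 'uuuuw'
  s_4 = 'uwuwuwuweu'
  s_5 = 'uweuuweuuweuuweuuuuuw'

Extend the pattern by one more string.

uweuuuuuwuweuuuuuwuweuuuuuwuweuuuuuwuwuwuwuweu

Replace each of the 21 characters of uweuuweuuweuuweuuuuuw in place — uw eu uuu uw uw eu uuu uw uw eu uuu uw uw eu uuu uw uw uw uw uw eu — and concatenate.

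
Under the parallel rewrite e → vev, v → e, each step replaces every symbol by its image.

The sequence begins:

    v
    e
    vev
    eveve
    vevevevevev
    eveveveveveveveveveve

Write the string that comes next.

vevevevevevevevevevevevevevevevevevevevevev

Replace each of the 21 characters of eveveveveveveveveveve in place — vev e vev e vev e vev e vev e vev e vev e vev e vev e vev e vev — and concatenate.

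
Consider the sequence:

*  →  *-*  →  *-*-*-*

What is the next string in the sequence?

Every step duplicates the string with '-' between the halves.
So the next term is two copies of *-*-*-* with '-' between the halves.

*-*-*-*-*-*-*-*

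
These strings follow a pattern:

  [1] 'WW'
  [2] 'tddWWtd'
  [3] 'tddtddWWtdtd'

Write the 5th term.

Each term wraps the previous one in tdd on the left and td on the right.
From tddtddWWtdtd, 2 further steps: tddtddWWtdtd → tddtddtddWWtdtdtd → (answer).

tddtddtddtddWWtdtdtdtd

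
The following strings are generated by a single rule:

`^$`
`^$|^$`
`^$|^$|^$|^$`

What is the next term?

^$|^$|^$|^$|^$|^$|^$|^$

s(k+1) = s(k)·|·s(k) — each term doubles the last with '|' between the halves.
So the next term is two copies of ^$|^$|^$|^$ with '|' between the halves.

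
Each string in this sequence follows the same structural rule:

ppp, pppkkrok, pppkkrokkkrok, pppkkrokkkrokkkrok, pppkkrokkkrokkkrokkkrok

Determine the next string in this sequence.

pppkkrokkkrokkkrokkkrokkkrok

The strings grow by a fixed suffix kkrok each time.
So the next term is pppkkrokkkrokkkrokkkrok·kkrok.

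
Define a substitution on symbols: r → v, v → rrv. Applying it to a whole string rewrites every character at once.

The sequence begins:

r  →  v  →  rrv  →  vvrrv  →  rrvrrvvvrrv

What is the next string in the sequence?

Expanding rrvrrvvvrrv: r→v, r→v, v→rrv, r→v, r→v, v→rrv, v→rrv, v→rrv, r→v, r→v, v→rrv. Concatenated: v v rrv v v rrv rrv rrv v v rrv.

vvrrvvvrrvrrvrrvvvrrv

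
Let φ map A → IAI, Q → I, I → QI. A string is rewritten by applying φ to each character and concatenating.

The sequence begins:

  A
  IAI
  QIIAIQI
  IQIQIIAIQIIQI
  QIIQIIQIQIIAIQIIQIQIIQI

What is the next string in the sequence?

Applying the rule to each of the 23 symbols of QIIQIIQIQIIAIQIIQIQIIQI gives the pieces I QI QI I QI QI I QI I QI QI IAI QI I QI QI I QI I QI QI I QI, which concatenate to the answer.

IQIQIIQIQIIQIIQIQIIAIQIIQIQIIQIIQIQIIQI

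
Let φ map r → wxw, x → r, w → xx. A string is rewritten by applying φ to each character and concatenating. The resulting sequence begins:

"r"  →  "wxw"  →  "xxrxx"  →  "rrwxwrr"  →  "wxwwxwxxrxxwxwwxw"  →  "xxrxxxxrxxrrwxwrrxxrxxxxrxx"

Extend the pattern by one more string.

Rewriting the 27 symbols of xxrxxxxrxxrrwxwrrxxrxxxxrxx one by one yields r r wxw r r r r wxw r r wxw wxw xx r xx wxw wxw r r wxw r r r r wxw r r; concatenated:

rrwxwrrrrwxwrrwxwwxwxxrxxwxwwxwrrwxwrrrrwxwrr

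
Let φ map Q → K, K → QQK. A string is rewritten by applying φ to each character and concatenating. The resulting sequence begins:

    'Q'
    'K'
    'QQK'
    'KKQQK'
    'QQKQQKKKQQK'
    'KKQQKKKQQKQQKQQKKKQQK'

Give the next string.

QQKQQKKKQQKQQKQQKKKQQKKKQQKKKQQKQQKQQKKKQQK

φ(KKQQKKKQQKQQKQQKKKQQK) expands symbol-by-symbol to QQK QQK K K QQK QQK QQK K K QQK K K QQK K K QQK QQK QQK K K QQK; joining the 21 pieces gives the next term.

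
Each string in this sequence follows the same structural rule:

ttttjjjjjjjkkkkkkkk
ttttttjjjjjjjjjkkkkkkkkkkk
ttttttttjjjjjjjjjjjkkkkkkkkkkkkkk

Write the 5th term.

Term n consists of 2n t's, followed by 2n+3 j's, followed by 3n+2 k's, where the shown terms are n = 2, 3, 4.
For term 5, n = 6, so the run lengths are 12, 15, 20.

ttttttttttttjjjjjjjjjjjjjjjkkkkkkkkkkkkkkkkkkkk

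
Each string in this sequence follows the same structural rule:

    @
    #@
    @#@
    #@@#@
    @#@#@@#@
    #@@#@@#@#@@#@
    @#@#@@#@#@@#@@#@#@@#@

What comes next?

#@@#@@#@#@@#@@#@#@@#@#@@#@@#@#@@#@

Each term (from the third on) is the two preceding terms concatenated in order: term 3 = @·#@ = @#@.
Continuing: #@@#@@#@#@@#@ · @#@#@@#@#@@#@@#@#@@#@ gives term 8.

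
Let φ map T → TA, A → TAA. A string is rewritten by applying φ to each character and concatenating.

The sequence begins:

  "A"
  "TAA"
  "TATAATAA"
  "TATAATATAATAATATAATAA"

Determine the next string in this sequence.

Replace each of the 21 characters of TATAATATAATAATATAATAA in place — TA TAA TA TAA TAA TA TAA TA TAA TAA TA TAA TAA TA TAA TA TAA TAA TA TAA TAA — and concatenate.

TATAATATAATAATATAATATAATAATATAATAATATAATATAATAATATAATAA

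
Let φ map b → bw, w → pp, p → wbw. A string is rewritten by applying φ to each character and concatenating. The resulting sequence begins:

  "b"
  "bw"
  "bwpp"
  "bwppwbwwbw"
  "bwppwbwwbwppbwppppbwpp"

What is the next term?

Replace each of the 22 characters of bwppwbwwbwppbwppppbwpp in place — bw pp wbw wbw pp bw pp pp bw pp wbw wbw bw pp wbw wbw wbw wbw bw pp wbw wbw — and concatenate.

bwppwbwwbwppbwppppbwppwbwwbwbwppwbwwbwwbwwbwbwppwbwwbw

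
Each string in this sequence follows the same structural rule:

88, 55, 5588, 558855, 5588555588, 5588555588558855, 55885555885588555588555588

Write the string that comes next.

This is a Fibonacci-style word recurrence s(k) = s(k−1)·s(k−2): e.g. 55·88 = 5588.
The next term joins 55885555885588555588555588 and 5588555588558855.

558855558855885555885555885588555588558855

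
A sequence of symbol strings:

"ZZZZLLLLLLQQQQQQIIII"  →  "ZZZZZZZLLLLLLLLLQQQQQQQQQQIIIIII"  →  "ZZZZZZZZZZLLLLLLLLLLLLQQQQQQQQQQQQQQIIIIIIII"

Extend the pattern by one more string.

ZZZZZZZZZZZZZLLLLLLLLLLLLLLLQQQQQQQQQQQQQQQQQQIIIIIIIIII

Term n consists of 3n-2 Z's, followed by 3n L's, followed by 4n-2 Q's, followed by 2n I's, where the shown terms are n = 2, 3, 4.
Setting n = 5 gives 13, 15, 18, 10 characters in each block.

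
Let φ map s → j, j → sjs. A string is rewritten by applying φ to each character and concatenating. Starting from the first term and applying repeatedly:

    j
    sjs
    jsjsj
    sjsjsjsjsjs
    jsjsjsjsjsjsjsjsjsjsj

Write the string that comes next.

sjsjsjsjsjsjsjsjsjsjsjsjsjsjsjsjsjsjsjsjsjs

Applying the rule to each of the 21 symbols of jsjsjsjsjsjsjsjsjsjsj gives the pieces sjs j sjs j sjs j sjs j sjs j sjs j sjs j sjs j sjs j sjs j sjs, which concatenate to the answer.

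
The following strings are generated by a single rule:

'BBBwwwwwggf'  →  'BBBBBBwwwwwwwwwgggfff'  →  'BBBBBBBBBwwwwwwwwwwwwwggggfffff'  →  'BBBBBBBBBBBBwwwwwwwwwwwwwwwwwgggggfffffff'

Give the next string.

The n-th term is 3n B's then 4n+1 w's then n+1 g's then 2n-1 f's (n = 1, 2, …).
For the next term, n = 5, so the run lengths are 15, 21, 6, 9.

BBBBBBBBBBBBBBBwwwwwwwwwwwwwwwwwwwwwggggggfffffffff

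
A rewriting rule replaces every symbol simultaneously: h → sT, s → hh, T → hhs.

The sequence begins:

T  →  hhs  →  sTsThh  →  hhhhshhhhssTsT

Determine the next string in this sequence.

sTsTsTsThhsTsTsTsThhhhhhshhhhs

Replace each of the 14 characters of hhhhshhhhssTsT in place — sT sT sT sT hh sT sT sT sT hh hh hhs hh hhs — and concatenate.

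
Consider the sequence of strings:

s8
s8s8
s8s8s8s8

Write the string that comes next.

Every step duplicates the string.
One more doubling of s8s8s8s8 gives the answer.

s8s8s8s8s8s8s8s8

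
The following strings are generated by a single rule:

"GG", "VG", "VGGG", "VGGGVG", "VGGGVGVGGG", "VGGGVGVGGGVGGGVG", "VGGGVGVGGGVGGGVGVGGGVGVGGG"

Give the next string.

This is a Fibonacci-style word recurrence s(k) = s(k−1)·s(k−2): e.g. VG·GG = VGGG.
Continuing: VGGGVGVGGGVGGGVGVGGGVGVGGG · VGGGVGVGGGVGGGVG gives term 8.

VGGGVGVGGGVGGGVGVGGGVGVGGGVGGGVGVGGGVGGGVG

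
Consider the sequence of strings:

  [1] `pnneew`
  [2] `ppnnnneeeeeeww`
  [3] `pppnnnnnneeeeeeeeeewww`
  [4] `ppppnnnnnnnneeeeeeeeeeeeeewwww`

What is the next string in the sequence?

pppppnnnnnnnnnneeeeeeeeeeeeeeeeeewwwww

The n-th term is n p's then 2n n's then 4n-2 e's then n w's (n = 1, 2, …).
For the next term, n = 5, so the run lengths are 5, 10, 18, 5.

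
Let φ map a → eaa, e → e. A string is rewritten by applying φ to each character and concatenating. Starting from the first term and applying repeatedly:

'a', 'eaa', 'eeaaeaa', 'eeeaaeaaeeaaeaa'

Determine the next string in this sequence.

eeeeaaeaaeeaaeaaeeeaaeaaeeaaeaa

φ(eeeaaeaaeeaaeaa) expands symbol-by-symbol to e e e eaa eaa e eaa eaa e e eaa eaa e eaa eaa; joining the 15 pieces gives the next term.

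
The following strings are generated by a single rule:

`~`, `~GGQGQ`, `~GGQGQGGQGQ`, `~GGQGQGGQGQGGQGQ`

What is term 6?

The strings grow by a fixed suffix GGQGQ each time.
From ~GGQGQGGQGQGGQGQ, 2 further steps: ~GGQGQGGQGQGGQGQ → ~GGQGQGGQGQGGQGQGGQGQ → (answer).

~GGQGQGGQGQGGQGQGGQGQGGQGQ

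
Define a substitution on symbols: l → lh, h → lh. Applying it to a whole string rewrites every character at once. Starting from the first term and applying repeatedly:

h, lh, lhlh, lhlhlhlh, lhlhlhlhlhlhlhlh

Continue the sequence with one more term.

Rewriting the 16 symbols of lhlhlhlhlhlhlhlh one by one yields lh lh lh lh lh lh lh lh lh lh lh lh lh lh lh lh; concatenated:

lhlhlhlhlhlhlhlhlhlhlhlhlhlhlhlh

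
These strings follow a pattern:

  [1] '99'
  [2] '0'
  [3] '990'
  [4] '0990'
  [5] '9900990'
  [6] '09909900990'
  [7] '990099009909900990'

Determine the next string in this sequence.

09909900990990099009909900990

Each term (from the third on) is the two preceding terms concatenated in order: term 3 = 99·0 = 990.
The next term joins 09909900990 and 990099009909900990.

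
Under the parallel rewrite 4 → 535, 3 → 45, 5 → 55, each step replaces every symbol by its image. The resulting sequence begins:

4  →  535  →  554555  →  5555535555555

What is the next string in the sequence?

Rewriting the 13 symbols of 5555535555555 one by one yields 55 55 55 55 55 45 55 55 55 55 55 55 55; concatenated:

55555555554555555555555555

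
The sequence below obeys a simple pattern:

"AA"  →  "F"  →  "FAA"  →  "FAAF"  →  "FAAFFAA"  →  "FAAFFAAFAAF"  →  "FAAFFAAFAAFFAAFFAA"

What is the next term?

This is a Fibonacci-style word recurrence s(k) = s(k−1)·s(k−2): e.g. F·AA = FAA.
The next term joins FAAFFAAFAAFFAAFFAA and FAAFFAAFAAF.

FAAFFAAFAAFFAAFFAAFAAFFAAFAAF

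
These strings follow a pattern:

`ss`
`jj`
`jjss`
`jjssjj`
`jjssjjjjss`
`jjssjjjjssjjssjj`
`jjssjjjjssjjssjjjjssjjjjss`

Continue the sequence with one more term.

From term 3 onward, concatenate the last term with the second-to-last: jj·ss = jjss, jjss·jj = jjssjj, …
Continuing: jjssjjjjssjjssjjjjssjjjjss · jjssjjjjssjjssjj gives term 8.

jjssjjjjssjjssjjjjssjjjjssjjssjjjjssjjssjj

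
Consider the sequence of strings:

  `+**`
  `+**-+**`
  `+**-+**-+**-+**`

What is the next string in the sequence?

s(k+1) = s(k)·-·s(k) — each term doubles the last with '-' between the halves.
So the next term is two copies of +**-+**-+**-+** with '-' between the halves.

+**-+**-+**-+**-+**-+**-+**-+**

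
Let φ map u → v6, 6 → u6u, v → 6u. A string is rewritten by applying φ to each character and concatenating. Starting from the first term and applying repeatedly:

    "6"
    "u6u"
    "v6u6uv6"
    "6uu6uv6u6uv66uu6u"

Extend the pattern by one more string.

u6uv6v6u6uv66uu6uv6u6uv66uu6uu6uv6v6u6uv6

Applying the rule to each of the 17 symbols of 6uu6uv6u6uv66uu6u gives the pieces u6u v6 v6 u6u v6 6u u6u v6 u6u v6 6u u6u u6u v6 v6 u6u v6, which concatenate to the answer.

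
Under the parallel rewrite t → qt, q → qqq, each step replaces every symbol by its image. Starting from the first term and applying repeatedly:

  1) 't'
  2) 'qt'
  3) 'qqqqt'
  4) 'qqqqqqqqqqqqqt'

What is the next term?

Applying the rule to each of the 14 symbols of qqqqqqqqqqqqqt gives the pieces qqq qqq qqq qqq qqq qqq qqq qqq qqq qqq qqq qqq qqq qt, which concatenate to the answer.

qqqqqqqqqqqqqqqqqqqqqqqqqqqqqqqqqqqqqqqqt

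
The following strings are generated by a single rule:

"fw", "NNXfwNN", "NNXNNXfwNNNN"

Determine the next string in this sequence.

Each term wraps the previous one in NNX on the left and NN on the right.
One more step from NNXNNXfwNNNN gives the answer.

NNXNNXNNXfwNNNNNN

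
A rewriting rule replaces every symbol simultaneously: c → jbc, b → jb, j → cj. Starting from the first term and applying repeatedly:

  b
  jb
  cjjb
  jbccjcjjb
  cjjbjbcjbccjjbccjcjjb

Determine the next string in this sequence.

jbccjcjjbcjjbjbccjjbjbcjbccjcjjbjbcjbccjjbccjcjjb

Replace each of the 21 characters of cjjbjbcjbccjjbccjcjjb in place — jbc cj cj jb cj jb jbc cj jb jbc jbc cj cj jb jbc jbc cj jbc cj cj jb — and concatenate.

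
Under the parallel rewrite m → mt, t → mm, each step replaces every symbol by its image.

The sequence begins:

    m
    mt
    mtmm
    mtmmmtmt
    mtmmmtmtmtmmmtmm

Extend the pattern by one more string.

mtmmmtmtmtmmmtmmmtmmmtmtmtmmmtmt

Applying the rule to each of the 16 symbols of mtmmmtmtmtmmmtmm gives the pieces mt mm mt mt mt mm mt mm mt mm mt mt mt mm mt mt, which concatenate to the answer.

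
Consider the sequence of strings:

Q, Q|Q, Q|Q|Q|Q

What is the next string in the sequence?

Q|Q|Q|Q|Q|Q|Q|Q

Each string is two copies of the previous one joined by '|'.
So the next term is two copies of Q|Q|Q|Q with '|' between the halves.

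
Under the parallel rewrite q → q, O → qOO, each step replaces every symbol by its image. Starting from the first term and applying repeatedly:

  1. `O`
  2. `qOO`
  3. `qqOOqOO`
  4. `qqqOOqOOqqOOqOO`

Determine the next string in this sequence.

Rewriting the 15 symbols of qqqOOqOOqqOOqOO one by one yields q q q qOO qOO q qOO qOO q q qOO qOO q qOO qOO; concatenated:

qqqqOOqOOqqOOqOOqqqOOqOOqqOOqOO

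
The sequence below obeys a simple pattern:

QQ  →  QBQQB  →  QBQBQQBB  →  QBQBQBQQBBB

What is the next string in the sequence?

Every step adds QB to the front and B to the end of the previous string.
One more step from QBQBQBQQBBB gives the answer.

QBQBQBQBQQBBBB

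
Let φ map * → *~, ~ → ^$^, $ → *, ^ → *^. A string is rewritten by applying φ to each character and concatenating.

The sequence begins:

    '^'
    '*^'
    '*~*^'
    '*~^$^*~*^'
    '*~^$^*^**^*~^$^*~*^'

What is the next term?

Replace each of the 19 characters of *~^$^*^**^*~^$^*~*^ in place — *~ ^$^ *^ * *^ *~ *^ *~ *~ *^ *~ ^$^ *^ * *^ *~ ^$^ *~ *^ — and concatenate.

*~^$^*^**^*~*^*~*~*^*~^$^*^**^*~^$^*~*^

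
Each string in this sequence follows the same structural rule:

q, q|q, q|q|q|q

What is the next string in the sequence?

q|q|q|q|q|q|q|q

Every step duplicates the string with '|' between the halves.
One more doubling of q|q|q|q gives the answer.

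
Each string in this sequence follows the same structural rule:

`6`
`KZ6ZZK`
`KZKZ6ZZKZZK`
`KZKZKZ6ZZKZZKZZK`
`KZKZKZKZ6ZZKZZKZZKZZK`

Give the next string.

Each term wraps the previous one in KZ on the left and ZZK on the right.
Applying this once more to KZKZKZKZ6ZZKZZKZZKZZK:

KZKZKZKZKZ6ZZKZZKZZKZZKZZK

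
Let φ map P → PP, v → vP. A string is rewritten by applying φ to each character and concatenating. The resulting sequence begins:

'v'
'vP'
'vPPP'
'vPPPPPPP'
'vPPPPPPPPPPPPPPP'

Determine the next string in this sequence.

vPPPPPPPPPPPPPPPPPPPPPPPPPPPPPPP

Applying the rule to each of the 16 symbols of vPPPPPPPPPPPPPPP gives the pieces vP PP PP PP PP PP PP PP PP PP PP PP PP PP PP PP, which concatenate to the answer.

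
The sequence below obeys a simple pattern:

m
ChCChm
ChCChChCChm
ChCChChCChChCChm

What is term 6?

ChCChChCChChCChChCChChCChm

The strings grow by a fixed prefix ChCCh each time.
From ChCChChCChChCChm, 2 further steps: ChCChChCChChCChm → ChCChChCChChCChChCChm → (answer).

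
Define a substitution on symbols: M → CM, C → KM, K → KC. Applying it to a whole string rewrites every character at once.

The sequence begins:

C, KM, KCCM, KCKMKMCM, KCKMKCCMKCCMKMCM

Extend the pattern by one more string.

KCKMKCCMKCKMKMCMKCKMKMCMKCCMKMCM

Replace each of the 16 characters of KCKMKCCMKCCMKMCM in place — KC KM KC CM KC KM KM CM KC KM KM CM KC CM KM CM — and concatenate.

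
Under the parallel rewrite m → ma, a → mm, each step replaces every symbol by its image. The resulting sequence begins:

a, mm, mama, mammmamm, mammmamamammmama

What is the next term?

Replace each of the 16 characters of mammmamamammmama in place — ma mm ma ma ma mm ma mm ma mm ma ma ma mm ma mm — and concatenate.

mammmamamammmammmammmamamammmamm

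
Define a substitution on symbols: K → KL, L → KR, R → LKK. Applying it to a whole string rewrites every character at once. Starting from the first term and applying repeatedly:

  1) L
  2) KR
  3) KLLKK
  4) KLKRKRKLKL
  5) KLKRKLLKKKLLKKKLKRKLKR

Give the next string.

Rewriting the 22 symbols of KLKRKLLKKKLLKKKLKRKLKR one by one yields KL KR KL LKK KL KR KR KL KL KL KR KR KL KL KL KR KL LKK KL KR KL LKK; concatenated:

KLKRKLLKKKLKRKRKLKLKLKRKRKLKLKLKRKLLKKKLKRKLLKK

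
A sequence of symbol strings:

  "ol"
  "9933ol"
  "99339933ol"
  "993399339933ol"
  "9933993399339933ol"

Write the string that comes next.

Each term is the previous one with 9933 prepended.
One more step from 9933993399339933ol gives the answer.

99339933993399339933ol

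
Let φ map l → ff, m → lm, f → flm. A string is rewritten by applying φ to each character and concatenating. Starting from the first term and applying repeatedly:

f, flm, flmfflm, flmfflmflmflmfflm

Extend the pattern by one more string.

flmfflmflmflmfflmflmfflmflmfflmflmflmfflm

φ(flmfflmflmflmfflm) expands symbol-by-symbol to flm ff lm flm flm ff lm flm ff lm flm ff lm flm flm ff lm; joining the 17 pieces gives the next term.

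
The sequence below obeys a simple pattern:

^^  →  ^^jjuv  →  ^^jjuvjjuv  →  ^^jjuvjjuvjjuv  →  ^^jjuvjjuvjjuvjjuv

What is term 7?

^^jjuvjjuvjjuvjjuvjjuvjjuv

The strings grow by a fixed suffix jjuv each time.
From ^^jjuvjjuvjjuvjjuv, 2 further steps: ^^jjuvjjuvjjuvjjuv → ^^jjuvjjuvjjuvjjuvjjuv → (answer).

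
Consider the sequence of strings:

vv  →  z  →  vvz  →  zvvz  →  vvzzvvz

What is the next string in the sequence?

Each term (from the third on) is the two preceding terms concatenated in order: term 3 = vv·z = vvz.
So term 6 is zvvz·vvzzvvz.

zvvzvvzzvvz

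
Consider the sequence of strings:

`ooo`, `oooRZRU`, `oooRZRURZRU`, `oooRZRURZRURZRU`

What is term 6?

Each term is the previous one with RZRU appended.
From oooRZRURZRURZRU, 2 further steps: oooRZRURZRURZRU → oooRZRURZRURZRURZRU → (answer).

oooRZRURZRURZRURZRURZRU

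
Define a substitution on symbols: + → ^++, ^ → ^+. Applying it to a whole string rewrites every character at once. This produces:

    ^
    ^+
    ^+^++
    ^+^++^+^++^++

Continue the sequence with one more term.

^+^++^+^++^++^+^++^+^++^++^+^++^++

Replace each of the 13 characters of ^+^++^+^++^++ in place — ^+ ^++ ^+ ^++ ^++ ^+ ^++ ^+ ^++ ^++ ^+ ^++ ^++ — and concatenate.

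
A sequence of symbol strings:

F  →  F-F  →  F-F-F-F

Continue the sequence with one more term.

Every step duplicates the string with '-' between the halves.
So the next term is two copies of F-F-F-F with '-' between the halves.

F-F-F-F-F-F-F-F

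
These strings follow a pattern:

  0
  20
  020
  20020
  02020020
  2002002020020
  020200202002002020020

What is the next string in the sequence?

2002002020020020200202002002020020

This is a Fibonacci-style word recurrence s(k) = s(k−2)·s(k−1): e.g. 0·20 = 020.
Continuing: 2002002020020 · 020200202002002020020 gives term 8.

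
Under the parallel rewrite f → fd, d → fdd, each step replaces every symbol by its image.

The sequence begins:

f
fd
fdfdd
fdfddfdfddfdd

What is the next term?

Replace each of the 13 characters of fdfddfdfddfdd in place — fd fdd fd fdd fdd fd fdd fd fdd fdd fd fdd fdd — and concatenate.

fdfddfdfddfddfdfddfdfddfddfdfddfdd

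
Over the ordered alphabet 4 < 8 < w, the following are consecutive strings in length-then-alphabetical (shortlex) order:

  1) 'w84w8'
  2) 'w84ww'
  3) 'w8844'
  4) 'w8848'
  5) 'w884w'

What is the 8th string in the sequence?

Advancing 3 positions from w884w through w884w → w8884 → w8888 reaches term 8.

w888w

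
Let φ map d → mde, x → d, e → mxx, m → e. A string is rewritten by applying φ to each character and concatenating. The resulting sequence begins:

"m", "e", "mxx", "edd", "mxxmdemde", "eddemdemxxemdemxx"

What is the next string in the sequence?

Rewriting the 17 symbols of eddemdemxxemdemxx one by one yields mxx mde mde mxx e mde mxx e d d mxx e mde mxx e d d; concatenated:

mxxmdemdemxxemdemxxeddmxxemdemxxedd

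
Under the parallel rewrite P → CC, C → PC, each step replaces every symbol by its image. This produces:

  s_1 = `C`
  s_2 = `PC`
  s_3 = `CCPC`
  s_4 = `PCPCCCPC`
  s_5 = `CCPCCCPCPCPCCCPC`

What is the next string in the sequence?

Rewriting the 16 symbols of CCPCCCPCPCPCCCPC one by one yields PC PC CC PC PC PC CC PC CC PC CC PC PC PC CC PC; concatenated:

PCPCCCPCPCPCCCPCCCPCCCPCPCPCCCPC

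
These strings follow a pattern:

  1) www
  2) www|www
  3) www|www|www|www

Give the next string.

www|www|www|www|www|www|www|www

s(k+1) = s(k)·|·s(k) — each term doubles the last with '|' between the halves.
So the next term is two copies of www|www|www|www with '|' between the halves.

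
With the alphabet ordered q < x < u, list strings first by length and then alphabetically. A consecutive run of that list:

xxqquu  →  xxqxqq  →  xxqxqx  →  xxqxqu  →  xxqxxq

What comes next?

The successor of xxqxxq increments the rightmost position that isn't already u and resets every position after it to q.

xxqxxx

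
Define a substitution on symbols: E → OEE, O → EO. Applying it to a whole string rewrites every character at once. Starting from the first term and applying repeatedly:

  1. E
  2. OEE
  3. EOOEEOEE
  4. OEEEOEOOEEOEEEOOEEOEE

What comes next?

EOOEEOEEOEEEOOEEEOEOOEEOEEEOOEEOEEOEEEOEOOEEOEEEOOEEOEE

Applying the rule to each of the 21 symbols of OEEEOEOOEEOEEEOOEEOEE gives the pieces EO OEE OEE OEE EO OEE EO EO OEE OEE EO OEE OEE OEE EO EO OEE OEE EO OEE OEE, which concatenate to the answer.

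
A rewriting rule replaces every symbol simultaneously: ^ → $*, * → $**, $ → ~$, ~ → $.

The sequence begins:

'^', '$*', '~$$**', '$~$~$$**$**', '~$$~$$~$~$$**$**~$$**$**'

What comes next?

$~$~$$~$~$$~$$~$~$$**$**~$$**$**$~$~$$**$**~$$**$**

φ(~$$~$$~$~$$**$**~$$**$**) expands symbol-by-symbol to $ ~$ ~$ $ ~$ ~$ $ ~$ $ ~$ ~$ $** $** ~$ $** $** $ ~$ ~$ $** $** ~$ $** $**; joining the 24 pieces gives the next term.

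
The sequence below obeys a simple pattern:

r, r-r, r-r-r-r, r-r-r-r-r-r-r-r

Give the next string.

s(k+1) = s(k)·-·s(k) — each term doubles the last with '-' between the halves.
Doubling r-r-r-r-r-r-r-r with '-' between the halves:

r-r-r-r-r-r-r-r-r-r-r-r-r-r-r-r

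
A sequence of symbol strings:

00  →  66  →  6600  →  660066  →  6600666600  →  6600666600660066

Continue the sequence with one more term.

Each term (from the third on) is the previous term followed by the one before it: term 3 = 66·00 = 6600.
So term 7 is 6600666600660066·6600666600.

66006666006600666600666600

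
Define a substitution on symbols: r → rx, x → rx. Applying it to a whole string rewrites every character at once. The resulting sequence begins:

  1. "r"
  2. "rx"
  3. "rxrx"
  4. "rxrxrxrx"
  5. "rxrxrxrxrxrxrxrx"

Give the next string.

Rewriting the 16 symbols of rxrxrxrxrxrxrxrx one by one yields rx rx rx rx rx rx rx rx rx rx rx rx rx rx rx rx; concatenated:

rxrxrxrxrxrxrxrxrxrxrxrxrxrxrxrx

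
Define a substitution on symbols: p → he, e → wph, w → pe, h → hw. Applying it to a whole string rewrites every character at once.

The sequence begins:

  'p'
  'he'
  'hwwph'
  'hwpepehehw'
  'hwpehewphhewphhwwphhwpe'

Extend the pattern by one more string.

Rewriting the 23 symbols of hwpehewphhewphhwwphhwpe one by one yields hw pe he wph hw wph pe he hw hw wph pe he hw hw pe pe he hw hw pe he wph; concatenated:

hwpehewphhwwphpehehwhwwphpehehwhwpepehehwhwpehewph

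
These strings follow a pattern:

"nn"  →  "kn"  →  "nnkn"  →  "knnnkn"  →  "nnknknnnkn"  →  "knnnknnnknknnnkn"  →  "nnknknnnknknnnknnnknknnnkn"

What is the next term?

knnnknnnknknnnknnnknknnnknknnnknnnknknnnkn

From term 3 onward, concatenate the second-to-last term with the last: nn·kn = nnkn, kn·nnkn = knnnkn, …
So term 8 is knnnknnnknknnnkn·nnknknnnknknnnknnnknknnnkn.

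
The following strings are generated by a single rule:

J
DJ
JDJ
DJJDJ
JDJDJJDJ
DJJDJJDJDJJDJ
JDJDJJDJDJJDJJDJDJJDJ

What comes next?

DJJDJJDJDJJDJJDJDJJDJDJJDJJDJDJJDJ

From term 3 onward, concatenate the second-to-last term with the last: J·DJ = JDJ, DJ·JDJ = DJJDJ, …
So term 8 is DJJDJJDJDJJDJ·JDJDJJDJDJJDJJDJDJJDJ.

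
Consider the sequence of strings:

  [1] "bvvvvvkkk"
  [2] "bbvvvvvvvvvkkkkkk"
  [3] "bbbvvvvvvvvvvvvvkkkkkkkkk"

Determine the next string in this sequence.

bbbbvvvvvvvvvvvvvvvvvkkkkkkkkkkkk

Term n consists of n b's, followed by 4n+1 v's, followed by 3n k's (n = 1, 2, …).
For the next term, n = 4, so the run lengths are 4, 17, 12.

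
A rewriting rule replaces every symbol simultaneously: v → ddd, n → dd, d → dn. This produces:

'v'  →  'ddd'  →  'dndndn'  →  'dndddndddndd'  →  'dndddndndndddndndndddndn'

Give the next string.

Rewriting the 24 symbols of dndddndndndddndndndddndn one by one yields dn dd dn dn dn dd dn dd dn dd dn dn dn dd dn dd dn dd dn dn dn dd dn dd; concatenated:

dndddndndndddndddndddndndndddndddndddndndndddndd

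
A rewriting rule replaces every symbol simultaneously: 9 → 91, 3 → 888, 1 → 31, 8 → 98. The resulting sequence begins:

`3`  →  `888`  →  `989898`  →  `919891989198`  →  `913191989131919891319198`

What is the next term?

Applying the rule to each of the 24 symbols of 913191989131919891319198 gives the pieces 91 31 888 31 91 31 91 98 91 31 888 31 91 31 91 98 91 31 888 31 91 31 91 98, which concatenate to the answer.

913188831913191989131888319131919891318883191319198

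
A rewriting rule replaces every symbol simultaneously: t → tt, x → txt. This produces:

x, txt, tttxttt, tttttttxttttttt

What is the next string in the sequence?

tttttttttttttttxttttttttttttttt

φ(tttttttxttttttt) expands symbol-by-symbol to tt tt tt tt tt tt tt txt tt tt tt tt tt tt tt; joining the 15 pieces gives the next term.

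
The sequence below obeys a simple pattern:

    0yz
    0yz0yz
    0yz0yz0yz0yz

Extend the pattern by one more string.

Each string is two copies of the previous one concatenated.
Doubling 0yz0yz0yz0yz:

0yz0yz0yz0yz0yz0yz0yz0yz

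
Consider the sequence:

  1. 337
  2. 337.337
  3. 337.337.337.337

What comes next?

Each string is two copies of the previous one joined by '.'.
Doubling 337.337.337.337 with '.' between the halves:

337.337.337.337.337.337.337.337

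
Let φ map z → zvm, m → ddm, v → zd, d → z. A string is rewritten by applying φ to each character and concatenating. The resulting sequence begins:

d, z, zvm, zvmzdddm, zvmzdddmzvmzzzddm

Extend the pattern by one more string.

Replace each of the 17 characters of zvmzdddmzvmzzzddm in place — zvm zd ddm zvm z z z ddm zvm zd ddm zvm zvm zvm z z ddm — and concatenate.

zvmzdddmzvmzzzddmzvmzdddmzvmzvmzvmzzddm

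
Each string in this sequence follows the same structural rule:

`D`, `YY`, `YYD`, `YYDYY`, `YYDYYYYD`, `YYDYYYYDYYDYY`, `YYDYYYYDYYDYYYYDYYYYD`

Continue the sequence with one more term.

YYDYYYYDYYDYYYYDYYYYDYYDYYYYDYYDYY

From term 3 onward, concatenate the last term with the second-to-last: YY·D = YYD, YYD·YY = YYDYY, …
The next term joins YYDYYYYDYYDYYYYDYYYYD and YYDYYYYDYYDYY.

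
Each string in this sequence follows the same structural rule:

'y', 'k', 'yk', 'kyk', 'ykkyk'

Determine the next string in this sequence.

kykykkyk

Each term (from the third on) is the two preceding terms concatenated in order: term 3 = y·k = yk.
The next term joins kyk and ykkyk.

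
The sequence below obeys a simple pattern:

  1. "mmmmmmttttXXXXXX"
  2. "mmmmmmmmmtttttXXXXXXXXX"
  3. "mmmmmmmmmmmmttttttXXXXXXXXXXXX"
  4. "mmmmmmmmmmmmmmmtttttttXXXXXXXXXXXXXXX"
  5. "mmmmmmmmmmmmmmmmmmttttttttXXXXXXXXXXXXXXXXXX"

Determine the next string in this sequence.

mmmmmmmmmmmmmmmmmmmmmtttttttttXXXXXXXXXXXXXXXXXXXXX

Each string has the form m^{3n} t^{n+2} X^{3n}, where the shown terms are n = 2, 3, 4, 5, 6.
At n = 7 the blocks have lengths 21, 9, 21.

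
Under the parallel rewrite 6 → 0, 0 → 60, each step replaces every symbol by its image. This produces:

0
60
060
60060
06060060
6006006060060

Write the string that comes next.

Applying the rule to each of the 13 symbols of 6006006060060 gives the pieces 0 60 60 0 60 60 0 60 0 60 60 0 60, which concatenate to the answer.

060600606006006060060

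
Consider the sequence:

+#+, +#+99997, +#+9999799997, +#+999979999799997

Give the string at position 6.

The strings grow by a fixed suffix 99997 each time.
From +#+999979999799997, 2 further steps: +#+999979999799997 → +#+99997999979999799997 → (answer).

+#+9999799997999979999799997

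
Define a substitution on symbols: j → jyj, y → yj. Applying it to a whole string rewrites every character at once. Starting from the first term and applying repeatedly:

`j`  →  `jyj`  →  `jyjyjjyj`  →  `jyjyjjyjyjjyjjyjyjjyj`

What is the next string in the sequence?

Rewriting the 21 symbols of jyjyjjyjyjjyjjyjyjjyj one by one yields jyj yj jyj yj jyj jyj yj jyj yj jyj jyj yj jyj jyj yj jyj yj jyj jyj yj jyj; concatenated:

jyjyjjyjyjjyjjyjyjjyjyjjyjjyjyjjyjjyjyjjyjyjjyjjyjyjjyj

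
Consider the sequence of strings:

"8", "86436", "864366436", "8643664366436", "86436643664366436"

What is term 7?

8643664366436643664366436

Each term is the previous one with 6436 appended.
From 86436643664366436, 2 further steps: 86436643664366436 → 864366436643664366436 → (answer).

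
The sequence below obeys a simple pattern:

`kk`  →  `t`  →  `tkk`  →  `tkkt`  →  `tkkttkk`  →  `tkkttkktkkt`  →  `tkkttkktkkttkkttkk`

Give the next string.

From term 3 onward, concatenate the last term with the second-to-last: t·kk = tkk, tkk·t = tkkt, …
The next term joins tkkttkktkkttkkttkk and tkkttkktkkt.

tkkttkktkkttkkttkktkkttkktkkt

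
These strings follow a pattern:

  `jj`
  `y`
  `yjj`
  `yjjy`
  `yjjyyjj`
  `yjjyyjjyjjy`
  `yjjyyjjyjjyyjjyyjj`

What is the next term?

Each term (from the third on) is the previous term followed by the one before it: term 3 = y·jj = yjj.
Continuing: yjjyyjjyjjyyjjyyjj · yjjyyjjyjjy gives term 8.

yjjyyjjyjjyyjjyyjjyjjyyjjyjjy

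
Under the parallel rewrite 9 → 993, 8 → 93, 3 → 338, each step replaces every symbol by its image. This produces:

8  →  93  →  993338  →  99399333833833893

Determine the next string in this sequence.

993993338993993338338338933383389333833893993338

Replace each of the 17 characters of 99399333833833893 in place — 993 993 338 993 993 338 338 338 93 338 338 93 338 338 93 993 338 — and concatenate.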